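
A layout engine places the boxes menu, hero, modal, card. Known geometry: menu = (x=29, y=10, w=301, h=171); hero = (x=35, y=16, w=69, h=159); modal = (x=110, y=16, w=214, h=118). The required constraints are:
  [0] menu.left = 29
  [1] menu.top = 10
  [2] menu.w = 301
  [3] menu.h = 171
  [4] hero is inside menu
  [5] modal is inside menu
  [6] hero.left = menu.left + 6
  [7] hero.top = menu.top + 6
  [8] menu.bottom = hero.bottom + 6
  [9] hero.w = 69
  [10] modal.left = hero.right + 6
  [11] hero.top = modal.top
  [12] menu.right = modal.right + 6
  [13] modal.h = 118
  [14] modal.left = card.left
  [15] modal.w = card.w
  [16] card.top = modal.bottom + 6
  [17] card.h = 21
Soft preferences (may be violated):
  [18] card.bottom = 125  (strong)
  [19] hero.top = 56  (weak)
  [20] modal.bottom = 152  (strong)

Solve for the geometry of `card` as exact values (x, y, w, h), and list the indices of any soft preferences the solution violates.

card = (x=110, y=140, w=214, h=21)
violated soft preferences: 18, 19, 20

1. card.x = 110  [modal.left = card.left]
2. card.w = 214  [modal.w = card.w]
3. card.y = 140  [card.top = modal.bottom + 6]
4. card.h = 21  [card.h = 21]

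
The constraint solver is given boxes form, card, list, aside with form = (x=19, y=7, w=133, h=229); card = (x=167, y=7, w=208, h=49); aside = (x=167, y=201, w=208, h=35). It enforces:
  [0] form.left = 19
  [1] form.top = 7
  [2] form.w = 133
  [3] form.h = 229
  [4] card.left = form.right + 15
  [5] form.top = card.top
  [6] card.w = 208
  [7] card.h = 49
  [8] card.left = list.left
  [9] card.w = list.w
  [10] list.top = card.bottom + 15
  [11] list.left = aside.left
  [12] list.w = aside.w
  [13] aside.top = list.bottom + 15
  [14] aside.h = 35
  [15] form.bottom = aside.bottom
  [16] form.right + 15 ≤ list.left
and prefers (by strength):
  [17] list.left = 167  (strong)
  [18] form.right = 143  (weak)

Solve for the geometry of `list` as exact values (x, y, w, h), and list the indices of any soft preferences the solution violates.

1. list.x = 167  [card.left = list.left]
2. list.w = 208  [card.w = list.w]
3. list.y = 71  [list.top = card.bottom + 15]
4. list.h = 115  [aside.top = list.bottom + 15]

list = (x=167, y=71, w=208, h=115)
violated soft preferences: 18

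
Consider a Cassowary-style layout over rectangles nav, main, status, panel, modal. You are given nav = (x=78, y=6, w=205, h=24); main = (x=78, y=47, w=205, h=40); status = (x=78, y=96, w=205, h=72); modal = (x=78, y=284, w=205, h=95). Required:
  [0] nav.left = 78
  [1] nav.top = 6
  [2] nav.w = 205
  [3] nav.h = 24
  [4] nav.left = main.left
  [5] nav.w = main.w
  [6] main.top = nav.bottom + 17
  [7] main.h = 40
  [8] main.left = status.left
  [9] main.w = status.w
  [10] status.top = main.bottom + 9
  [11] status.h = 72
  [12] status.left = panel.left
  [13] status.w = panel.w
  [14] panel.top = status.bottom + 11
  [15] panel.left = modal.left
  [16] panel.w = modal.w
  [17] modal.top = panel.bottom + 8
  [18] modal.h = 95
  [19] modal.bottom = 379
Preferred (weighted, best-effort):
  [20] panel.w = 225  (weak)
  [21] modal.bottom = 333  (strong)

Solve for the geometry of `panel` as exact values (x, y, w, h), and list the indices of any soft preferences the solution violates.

1. panel.x = 78  [status.left = panel.left]
2. panel.w = 205  [status.w = panel.w]
3. panel.y = 179  [panel.top = status.bottom + 11]
4. panel.h = 97  [modal.top = panel.bottom + 8]

panel = (x=78, y=179, w=205, h=97)
violated soft preferences: 20, 21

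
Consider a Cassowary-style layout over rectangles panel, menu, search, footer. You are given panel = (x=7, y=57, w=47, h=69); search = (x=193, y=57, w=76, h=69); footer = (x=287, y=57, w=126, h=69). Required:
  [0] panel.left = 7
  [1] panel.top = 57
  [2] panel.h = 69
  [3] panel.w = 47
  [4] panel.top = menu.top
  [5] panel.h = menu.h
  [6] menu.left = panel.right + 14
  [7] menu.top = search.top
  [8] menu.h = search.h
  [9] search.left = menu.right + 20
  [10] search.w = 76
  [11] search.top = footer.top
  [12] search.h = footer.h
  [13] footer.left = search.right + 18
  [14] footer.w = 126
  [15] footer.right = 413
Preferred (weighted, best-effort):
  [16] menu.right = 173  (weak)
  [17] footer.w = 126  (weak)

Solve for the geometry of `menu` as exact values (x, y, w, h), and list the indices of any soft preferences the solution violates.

1. menu.y = 57  [panel.top = menu.top]
2. menu.h = 69  [panel.h = menu.h]
3. menu.x = 68  [menu.left = panel.right + 14]
4. menu.w = 105  [search.left = menu.right + 20]

menu = (x=68, y=57, w=105, h=69)
violated soft preferences: none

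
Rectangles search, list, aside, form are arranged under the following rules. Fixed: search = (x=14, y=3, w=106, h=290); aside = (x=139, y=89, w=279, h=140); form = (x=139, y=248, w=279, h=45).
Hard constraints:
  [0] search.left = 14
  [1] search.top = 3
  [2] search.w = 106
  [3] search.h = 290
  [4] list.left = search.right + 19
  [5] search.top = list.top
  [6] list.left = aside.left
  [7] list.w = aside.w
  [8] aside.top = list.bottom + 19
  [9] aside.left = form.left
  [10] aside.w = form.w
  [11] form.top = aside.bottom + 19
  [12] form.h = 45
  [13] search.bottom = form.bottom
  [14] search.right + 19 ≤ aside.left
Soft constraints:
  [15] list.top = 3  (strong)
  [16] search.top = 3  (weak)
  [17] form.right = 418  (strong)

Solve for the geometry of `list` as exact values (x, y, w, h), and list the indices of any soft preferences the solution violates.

1. list.x = 139  [list.left = search.right + 19]
2. list.y = 3  [search.top = list.top]
3. list.w = 279  [list.w = aside.w]
4. list.h = 67  [aside.top = list.bottom + 19]

list = (x=139, y=3, w=279, h=67)
violated soft preferences: none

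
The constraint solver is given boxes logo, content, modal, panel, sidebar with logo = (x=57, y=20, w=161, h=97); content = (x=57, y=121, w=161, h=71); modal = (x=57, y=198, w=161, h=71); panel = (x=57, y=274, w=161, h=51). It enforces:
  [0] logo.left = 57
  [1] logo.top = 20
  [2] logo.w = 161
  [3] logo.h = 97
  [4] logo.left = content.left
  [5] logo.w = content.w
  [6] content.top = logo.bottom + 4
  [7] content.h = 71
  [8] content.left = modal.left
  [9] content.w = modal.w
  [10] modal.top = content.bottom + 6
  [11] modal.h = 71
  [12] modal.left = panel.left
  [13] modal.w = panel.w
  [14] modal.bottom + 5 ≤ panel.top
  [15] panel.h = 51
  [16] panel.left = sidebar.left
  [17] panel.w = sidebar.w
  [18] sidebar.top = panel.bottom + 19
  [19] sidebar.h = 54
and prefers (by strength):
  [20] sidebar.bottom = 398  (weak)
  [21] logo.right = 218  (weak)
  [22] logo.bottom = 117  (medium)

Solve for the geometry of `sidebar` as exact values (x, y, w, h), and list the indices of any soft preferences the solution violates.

1. sidebar.x = 57  [panel.left = sidebar.left]
2. sidebar.w = 161  [panel.w = sidebar.w]
3. sidebar.y = 344  [sidebar.top = panel.bottom + 19]
4. sidebar.h = 54  [sidebar.h = 54]

sidebar = (x=57, y=344, w=161, h=54)
violated soft preferences: none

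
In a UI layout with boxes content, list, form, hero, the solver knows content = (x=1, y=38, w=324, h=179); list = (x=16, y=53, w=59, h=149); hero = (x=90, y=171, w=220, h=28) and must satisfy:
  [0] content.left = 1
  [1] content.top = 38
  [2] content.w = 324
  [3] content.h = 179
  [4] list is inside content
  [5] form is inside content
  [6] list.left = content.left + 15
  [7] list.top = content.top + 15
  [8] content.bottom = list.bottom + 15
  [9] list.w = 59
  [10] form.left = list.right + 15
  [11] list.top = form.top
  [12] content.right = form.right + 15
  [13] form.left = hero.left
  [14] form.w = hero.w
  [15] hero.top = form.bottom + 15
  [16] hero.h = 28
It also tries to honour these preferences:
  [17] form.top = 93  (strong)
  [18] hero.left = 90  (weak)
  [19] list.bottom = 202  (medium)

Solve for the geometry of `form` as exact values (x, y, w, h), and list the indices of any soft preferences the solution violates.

form = (x=90, y=53, w=220, h=103)
violated soft preferences: 17

1. form.x = 90  [form.left = list.right + 15]
2. form.y = 53  [list.top = form.top]
3. form.w = 220  [content.right = form.right + 15]
4. form.h = 103  [hero.top = form.bottom + 15]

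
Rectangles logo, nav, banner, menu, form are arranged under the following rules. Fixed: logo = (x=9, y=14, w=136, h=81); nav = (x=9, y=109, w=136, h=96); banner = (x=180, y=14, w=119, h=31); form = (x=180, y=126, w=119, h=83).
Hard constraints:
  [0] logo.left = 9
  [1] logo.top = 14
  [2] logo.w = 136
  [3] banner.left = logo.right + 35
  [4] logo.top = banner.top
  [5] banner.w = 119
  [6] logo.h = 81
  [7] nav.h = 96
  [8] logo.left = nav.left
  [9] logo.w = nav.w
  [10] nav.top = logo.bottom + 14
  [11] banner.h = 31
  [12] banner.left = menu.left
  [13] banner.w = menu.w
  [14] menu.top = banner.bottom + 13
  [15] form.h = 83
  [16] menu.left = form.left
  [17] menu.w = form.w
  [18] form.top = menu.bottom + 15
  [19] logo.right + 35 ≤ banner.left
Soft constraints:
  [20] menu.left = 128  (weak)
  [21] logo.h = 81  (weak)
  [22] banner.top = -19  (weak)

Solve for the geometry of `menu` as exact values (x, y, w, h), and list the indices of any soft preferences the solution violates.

1. menu.x = 180  [banner.left = menu.left]
2. menu.w = 119  [banner.w = menu.w]
3. menu.y = 58  [menu.top = banner.bottom + 13]
4. menu.h = 53  [form.top = menu.bottom + 15]

menu = (x=180, y=58, w=119, h=53)
violated soft preferences: 20, 22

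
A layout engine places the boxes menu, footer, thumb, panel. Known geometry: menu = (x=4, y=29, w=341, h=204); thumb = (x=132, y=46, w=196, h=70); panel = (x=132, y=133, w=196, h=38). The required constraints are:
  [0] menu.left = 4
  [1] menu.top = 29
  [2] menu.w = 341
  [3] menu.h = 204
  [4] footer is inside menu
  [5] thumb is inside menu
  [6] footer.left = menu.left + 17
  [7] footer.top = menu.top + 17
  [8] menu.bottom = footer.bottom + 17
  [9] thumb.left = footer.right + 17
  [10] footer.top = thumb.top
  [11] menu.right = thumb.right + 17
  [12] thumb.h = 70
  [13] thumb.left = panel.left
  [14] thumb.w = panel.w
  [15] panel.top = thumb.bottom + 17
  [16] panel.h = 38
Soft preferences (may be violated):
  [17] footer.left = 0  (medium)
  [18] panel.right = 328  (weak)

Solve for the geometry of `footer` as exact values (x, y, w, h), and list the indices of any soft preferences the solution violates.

1. footer.x = 21  [footer.left = menu.left + 17]
2. footer.y = 46  [footer.top = menu.top + 17]
3. footer.h = 170  [menu.bottom = footer.bottom + 17]
4. footer.w = 94  [thumb.left = footer.right + 17]

footer = (x=21, y=46, w=94, h=170)
violated soft preferences: 17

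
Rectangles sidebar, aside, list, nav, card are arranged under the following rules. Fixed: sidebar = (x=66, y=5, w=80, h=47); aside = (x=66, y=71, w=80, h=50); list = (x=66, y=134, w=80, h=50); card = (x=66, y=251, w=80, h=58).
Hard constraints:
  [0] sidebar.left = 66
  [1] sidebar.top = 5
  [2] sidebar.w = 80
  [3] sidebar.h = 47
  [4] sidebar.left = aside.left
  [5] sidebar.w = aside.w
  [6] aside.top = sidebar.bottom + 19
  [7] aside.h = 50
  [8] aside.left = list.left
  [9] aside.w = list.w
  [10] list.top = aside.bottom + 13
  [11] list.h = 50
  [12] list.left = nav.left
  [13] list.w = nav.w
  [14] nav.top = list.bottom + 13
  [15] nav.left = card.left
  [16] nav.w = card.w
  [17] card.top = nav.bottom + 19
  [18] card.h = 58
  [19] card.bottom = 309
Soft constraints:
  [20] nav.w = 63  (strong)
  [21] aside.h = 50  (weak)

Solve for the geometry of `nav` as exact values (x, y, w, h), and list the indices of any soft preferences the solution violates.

1. nav.x = 66  [list.left = nav.left]
2. nav.w = 80  [list.w = nav.w]
3. nav.y = 197  [nav.top = list.bottom + 13]
4. nav.h = 35  [card.top = nav.bottom + 19]

nav = (x=66, y=197, w=80, h=35)
violated soft preferences: 20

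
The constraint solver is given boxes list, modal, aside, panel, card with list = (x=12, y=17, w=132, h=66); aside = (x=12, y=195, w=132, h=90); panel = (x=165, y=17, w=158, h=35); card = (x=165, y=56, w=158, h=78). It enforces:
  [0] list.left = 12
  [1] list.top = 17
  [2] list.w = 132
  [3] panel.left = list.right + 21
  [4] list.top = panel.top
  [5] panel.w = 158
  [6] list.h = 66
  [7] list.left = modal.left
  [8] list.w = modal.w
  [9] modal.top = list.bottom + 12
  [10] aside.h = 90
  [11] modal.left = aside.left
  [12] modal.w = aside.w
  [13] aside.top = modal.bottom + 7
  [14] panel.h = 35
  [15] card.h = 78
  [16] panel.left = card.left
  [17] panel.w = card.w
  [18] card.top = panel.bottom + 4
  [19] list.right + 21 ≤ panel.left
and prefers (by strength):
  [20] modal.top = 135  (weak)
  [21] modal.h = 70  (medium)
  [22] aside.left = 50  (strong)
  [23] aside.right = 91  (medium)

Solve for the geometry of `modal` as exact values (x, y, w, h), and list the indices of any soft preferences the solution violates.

modal = (x=12, y=95, w=132, h=93)
violated soft preferences: 20, 21, 22, 23

1. modal.x = 12  [list.left = modal.left]
2. modal.w = 132  [list.w = modal.w]
3. modal.y = 95  [modal.top = list.bottom + 12]
4. modal.h = 93  [aside.top = modal.bottom + 7]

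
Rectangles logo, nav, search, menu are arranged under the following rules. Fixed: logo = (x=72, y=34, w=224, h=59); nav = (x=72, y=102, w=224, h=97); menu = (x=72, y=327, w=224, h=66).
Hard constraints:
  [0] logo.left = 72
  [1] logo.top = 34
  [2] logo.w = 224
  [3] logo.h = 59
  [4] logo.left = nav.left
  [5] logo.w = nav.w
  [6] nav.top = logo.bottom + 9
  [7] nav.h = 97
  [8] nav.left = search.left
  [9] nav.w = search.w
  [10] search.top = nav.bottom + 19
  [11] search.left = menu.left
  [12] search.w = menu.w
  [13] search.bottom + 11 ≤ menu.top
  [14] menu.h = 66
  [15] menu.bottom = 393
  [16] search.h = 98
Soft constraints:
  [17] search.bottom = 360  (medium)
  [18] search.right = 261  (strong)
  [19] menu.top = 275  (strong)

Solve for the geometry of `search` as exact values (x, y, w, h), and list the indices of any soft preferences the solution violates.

search = (x=72, y=218, w=224, h=98)
violated soft preferences: 17, 18, 19

1. search.x = 72  [nav.left = search.left]
2. search.w = 224  [nav.w = search.w]
3. search.y = 218  [search.top = nav.bottom + 19]
4. search.h = 98  [search.h = 98]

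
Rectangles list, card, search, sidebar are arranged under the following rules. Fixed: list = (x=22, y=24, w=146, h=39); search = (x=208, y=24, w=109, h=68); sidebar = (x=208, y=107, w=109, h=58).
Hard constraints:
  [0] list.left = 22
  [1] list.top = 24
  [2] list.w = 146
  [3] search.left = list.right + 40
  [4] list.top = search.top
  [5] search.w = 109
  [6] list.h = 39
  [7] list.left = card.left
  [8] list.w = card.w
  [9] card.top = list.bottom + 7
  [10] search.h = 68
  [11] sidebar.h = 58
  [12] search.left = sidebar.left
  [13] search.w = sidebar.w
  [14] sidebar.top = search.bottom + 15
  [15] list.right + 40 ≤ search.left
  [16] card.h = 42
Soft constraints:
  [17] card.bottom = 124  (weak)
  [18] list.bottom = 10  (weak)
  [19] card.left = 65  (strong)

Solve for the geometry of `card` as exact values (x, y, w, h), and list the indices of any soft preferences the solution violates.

card = (x=22, y=70, w=146, h=42)
violated soft preferences: 17, 18, 19

1. card.x = 22  [list.left = card.left]
2. card.w = 146  [list.w = card.w]
3. card.y = 70  [card.top = list.bottom + 7]
4. card.h = 42  [card.h = 42]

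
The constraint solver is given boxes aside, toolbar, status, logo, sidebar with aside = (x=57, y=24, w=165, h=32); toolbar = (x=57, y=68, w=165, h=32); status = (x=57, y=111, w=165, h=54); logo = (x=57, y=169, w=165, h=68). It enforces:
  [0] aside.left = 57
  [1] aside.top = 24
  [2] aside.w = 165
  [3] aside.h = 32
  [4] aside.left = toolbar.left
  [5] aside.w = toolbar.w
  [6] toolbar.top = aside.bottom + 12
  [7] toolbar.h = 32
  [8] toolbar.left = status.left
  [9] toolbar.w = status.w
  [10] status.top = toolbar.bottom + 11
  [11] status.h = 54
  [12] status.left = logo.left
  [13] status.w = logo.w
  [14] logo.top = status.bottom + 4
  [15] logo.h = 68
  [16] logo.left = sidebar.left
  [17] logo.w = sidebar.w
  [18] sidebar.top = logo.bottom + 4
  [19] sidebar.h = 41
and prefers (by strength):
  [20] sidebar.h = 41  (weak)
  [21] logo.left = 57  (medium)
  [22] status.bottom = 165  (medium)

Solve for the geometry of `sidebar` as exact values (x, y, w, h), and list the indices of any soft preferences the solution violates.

sidebar = (x=57, y=241, w=165, h=41)
violated soft preferences: none

1. sidebar.x = 57  [logo.left = sidebar.left]
2. sidebar.w = 165  [logo.w = sidebar.w]
3. sidebar.y = 241  [sidebar.top = logo.bottom + 4]
4. sidebar.h = 41  [sidebar.h = 41]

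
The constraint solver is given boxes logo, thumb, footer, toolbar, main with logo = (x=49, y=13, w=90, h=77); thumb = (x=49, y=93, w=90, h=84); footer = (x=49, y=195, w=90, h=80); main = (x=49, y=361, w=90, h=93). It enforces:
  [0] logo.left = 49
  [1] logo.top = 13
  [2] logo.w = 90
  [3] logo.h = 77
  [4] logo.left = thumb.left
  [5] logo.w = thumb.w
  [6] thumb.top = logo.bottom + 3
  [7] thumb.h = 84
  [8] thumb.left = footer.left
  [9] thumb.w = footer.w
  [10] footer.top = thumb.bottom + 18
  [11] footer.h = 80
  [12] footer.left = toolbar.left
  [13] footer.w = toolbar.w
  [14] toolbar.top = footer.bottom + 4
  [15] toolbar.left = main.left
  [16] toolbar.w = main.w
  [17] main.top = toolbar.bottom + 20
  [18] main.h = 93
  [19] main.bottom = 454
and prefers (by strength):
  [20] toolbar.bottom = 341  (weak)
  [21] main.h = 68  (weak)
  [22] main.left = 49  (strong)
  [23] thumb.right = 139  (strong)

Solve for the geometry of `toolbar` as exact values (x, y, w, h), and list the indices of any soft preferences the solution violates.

1. toolbar.x = 49  [footer.left = toolbar.left]
2. toolbar.w = 90  [footer.w = toolbar.w]
3. toolbar.y = 279  [toolbar.top = footer.bottom + 4]
4. toolbar.h = 62  [main.top = toolbar.bottom + 20]

toolbar = (x=49, y=279, w=90, h=62)
violated soft preferences: 21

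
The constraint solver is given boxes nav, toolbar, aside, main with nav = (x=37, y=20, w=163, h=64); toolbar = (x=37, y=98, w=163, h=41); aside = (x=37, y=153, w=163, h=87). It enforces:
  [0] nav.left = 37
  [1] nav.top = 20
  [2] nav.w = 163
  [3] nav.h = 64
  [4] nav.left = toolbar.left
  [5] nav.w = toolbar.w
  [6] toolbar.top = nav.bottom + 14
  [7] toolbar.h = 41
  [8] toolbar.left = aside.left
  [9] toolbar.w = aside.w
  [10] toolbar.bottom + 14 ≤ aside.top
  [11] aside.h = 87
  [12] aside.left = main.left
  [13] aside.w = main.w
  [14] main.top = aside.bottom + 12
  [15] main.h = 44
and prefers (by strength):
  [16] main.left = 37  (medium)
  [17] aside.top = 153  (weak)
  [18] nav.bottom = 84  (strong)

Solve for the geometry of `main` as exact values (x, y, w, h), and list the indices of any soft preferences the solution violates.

1. main.x = 37  [aside.left = main.left]
2. main.w = 163  [aside.w = main.w]
3. main.y = 252  [main.top = aside.bottom + 12]
4. main.h = 44  [main.h = 44]

main = (x=37, y=252, w=163, h=44)
violated soft preferences: none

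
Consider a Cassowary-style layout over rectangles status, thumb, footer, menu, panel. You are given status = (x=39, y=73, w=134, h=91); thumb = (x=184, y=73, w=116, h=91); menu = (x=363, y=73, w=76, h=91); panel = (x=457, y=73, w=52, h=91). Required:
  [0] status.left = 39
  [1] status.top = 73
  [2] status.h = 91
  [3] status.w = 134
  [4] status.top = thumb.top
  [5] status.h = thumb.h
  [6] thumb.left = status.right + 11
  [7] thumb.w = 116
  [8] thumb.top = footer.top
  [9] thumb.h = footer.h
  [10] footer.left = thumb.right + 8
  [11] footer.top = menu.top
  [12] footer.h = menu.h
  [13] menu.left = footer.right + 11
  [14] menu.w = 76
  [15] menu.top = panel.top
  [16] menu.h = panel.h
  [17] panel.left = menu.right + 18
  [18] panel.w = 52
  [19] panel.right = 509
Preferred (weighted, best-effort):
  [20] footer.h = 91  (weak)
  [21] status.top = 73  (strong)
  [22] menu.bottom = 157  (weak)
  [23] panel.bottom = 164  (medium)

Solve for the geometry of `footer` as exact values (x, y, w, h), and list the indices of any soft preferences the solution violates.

footer = (x=308, y=73, w=44, h=91)
violated soft preferences: 22

1. footer.y = 73  [thumb.top = footer.top]
2. footer.h = 91  [thumb.h = footer.h]
3. footer.x = 308  [footer.left = thumb.right + 8]
4. footer.w = 44  [menu.left = footer.right + 11]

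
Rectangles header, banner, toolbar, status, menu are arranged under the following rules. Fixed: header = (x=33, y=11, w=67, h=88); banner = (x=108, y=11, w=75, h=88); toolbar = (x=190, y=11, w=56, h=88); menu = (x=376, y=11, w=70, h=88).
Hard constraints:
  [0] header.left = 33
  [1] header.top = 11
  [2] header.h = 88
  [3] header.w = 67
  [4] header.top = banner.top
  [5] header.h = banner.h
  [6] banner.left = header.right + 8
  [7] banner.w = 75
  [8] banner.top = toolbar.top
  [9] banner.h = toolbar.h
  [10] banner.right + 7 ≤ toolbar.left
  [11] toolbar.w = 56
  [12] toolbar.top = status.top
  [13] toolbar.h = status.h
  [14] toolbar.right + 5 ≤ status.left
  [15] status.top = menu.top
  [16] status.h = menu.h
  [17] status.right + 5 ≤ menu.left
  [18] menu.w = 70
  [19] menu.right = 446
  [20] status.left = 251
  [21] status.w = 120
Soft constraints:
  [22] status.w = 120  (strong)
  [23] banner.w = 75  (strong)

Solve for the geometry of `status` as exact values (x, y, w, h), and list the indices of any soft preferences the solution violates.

1. status.y = 11  [toolbar.top = status.top]
2. status.h = 88  [toolbar.h = status.h]
3. status.x = 251  [status.left = 251]
4. status.w = 120  [status.w = 120]

status = (x=251, y=11, w=120, h=88)
violated soft preferences: none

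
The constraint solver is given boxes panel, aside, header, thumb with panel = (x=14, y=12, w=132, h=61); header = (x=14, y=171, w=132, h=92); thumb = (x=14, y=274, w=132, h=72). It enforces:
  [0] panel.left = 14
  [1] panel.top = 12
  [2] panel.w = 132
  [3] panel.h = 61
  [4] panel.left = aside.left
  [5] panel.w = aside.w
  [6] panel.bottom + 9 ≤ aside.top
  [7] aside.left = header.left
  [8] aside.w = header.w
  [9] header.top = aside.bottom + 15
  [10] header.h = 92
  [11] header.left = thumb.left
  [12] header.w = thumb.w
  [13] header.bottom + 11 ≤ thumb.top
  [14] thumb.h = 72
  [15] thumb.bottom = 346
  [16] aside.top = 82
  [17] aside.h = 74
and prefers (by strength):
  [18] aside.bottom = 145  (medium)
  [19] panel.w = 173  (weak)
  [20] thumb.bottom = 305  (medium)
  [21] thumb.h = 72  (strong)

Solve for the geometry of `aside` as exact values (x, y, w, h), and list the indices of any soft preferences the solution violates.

1. aside.x = 14  [panel.left = aside.left]
2. aside.w = 132  [panel.w = aside.w]
3. aside.y = 82  [aside.top = 82]
4. aside.h = 74  [aside.h = 74]

aside = (x=14, y=82, w=132, h=74)
violated soft preferences: 18, 19, 20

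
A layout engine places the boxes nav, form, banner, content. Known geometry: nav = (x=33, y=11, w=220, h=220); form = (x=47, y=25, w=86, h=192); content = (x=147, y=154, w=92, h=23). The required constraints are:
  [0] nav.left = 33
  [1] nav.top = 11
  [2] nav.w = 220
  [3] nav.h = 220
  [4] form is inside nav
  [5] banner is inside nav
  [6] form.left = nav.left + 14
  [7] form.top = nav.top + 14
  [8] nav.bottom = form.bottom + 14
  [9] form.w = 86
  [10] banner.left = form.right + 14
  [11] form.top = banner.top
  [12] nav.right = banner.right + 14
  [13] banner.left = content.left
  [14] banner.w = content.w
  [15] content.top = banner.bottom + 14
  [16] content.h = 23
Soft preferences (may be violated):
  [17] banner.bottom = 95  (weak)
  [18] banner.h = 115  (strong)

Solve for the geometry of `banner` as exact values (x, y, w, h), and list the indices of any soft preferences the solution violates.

banner = (x=147, y=25, w=92, h=115)
violated soft preferences: 17

1. banner.x = 147  [banner.left = form.right + 14]
2. banner.y = 25  [form.top = banner.top]
3. banner.w = 92  [nav.right = banner.right + 14]
4. banner.h = 115  [content.top = banner.bottom + 14]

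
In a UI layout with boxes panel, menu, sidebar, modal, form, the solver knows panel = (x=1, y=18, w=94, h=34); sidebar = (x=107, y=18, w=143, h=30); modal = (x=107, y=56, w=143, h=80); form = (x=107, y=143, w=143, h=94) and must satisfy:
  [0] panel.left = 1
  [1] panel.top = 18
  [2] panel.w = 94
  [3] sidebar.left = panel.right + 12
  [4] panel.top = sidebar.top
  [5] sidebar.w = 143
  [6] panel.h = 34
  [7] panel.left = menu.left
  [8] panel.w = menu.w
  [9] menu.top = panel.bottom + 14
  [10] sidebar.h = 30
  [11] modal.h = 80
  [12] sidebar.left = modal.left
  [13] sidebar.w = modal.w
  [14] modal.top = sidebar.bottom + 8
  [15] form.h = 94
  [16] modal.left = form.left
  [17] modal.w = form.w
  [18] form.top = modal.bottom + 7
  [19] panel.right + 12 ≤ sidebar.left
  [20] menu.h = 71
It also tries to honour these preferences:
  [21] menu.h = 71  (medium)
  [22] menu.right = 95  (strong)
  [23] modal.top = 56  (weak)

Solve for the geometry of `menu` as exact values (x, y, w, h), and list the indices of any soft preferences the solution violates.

1. menu.x = 1  [panel.left = menu.left]
2. menu.w = 94  [panel.w = menu.w]
3. menu.y = 66  [menu.top = panel.bottom + 14]
4. menu.h = 71  [menu.h = 71]

menu = (x=1, y=66, w=94, h=71)
violated soft preferences: none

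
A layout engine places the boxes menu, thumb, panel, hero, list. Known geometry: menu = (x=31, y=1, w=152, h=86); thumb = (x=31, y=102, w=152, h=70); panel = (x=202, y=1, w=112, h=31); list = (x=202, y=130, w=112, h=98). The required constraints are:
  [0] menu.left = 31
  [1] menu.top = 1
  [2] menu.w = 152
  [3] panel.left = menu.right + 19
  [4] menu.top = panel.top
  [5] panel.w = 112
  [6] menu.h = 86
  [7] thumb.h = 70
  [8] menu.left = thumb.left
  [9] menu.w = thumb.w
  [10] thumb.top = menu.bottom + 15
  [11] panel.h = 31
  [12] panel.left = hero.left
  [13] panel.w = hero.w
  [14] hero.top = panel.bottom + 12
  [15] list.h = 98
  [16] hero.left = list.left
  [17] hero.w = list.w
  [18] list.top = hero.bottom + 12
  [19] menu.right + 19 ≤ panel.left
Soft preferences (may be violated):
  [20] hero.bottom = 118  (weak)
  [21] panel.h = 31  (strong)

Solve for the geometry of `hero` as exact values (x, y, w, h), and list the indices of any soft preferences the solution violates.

1. hero.x = 202  [panel.left = hero.left]
2. hero.w = 112  [panel.w = hero.w]
3. hero.y = 44  [hero.top = panel.bottom + 12]
4. hero.h = 74  [list.top = hero.bottom + 12]

hero = (x=202, y=44, w=112, h=74)
violated soft preferences: none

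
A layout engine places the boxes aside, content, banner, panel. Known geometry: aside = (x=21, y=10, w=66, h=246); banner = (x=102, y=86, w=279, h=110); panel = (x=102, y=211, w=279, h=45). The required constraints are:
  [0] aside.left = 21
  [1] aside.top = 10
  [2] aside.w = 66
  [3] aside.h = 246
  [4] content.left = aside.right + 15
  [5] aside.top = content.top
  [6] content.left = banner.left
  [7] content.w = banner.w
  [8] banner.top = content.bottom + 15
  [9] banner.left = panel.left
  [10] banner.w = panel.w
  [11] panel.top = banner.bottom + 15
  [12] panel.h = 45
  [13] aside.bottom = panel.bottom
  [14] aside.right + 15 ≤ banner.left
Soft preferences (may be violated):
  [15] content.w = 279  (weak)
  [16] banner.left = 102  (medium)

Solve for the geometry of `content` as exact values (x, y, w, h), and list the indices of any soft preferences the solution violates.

1. content.x = 102  [content.left = aside.right + 15]
2. content.y = 10  [aside.top = content.top]
3. content.w = 279  [content.w = banner.w]
4. content.h = 61  [banner.top = content.bottom + 15]

content = (x=102, y=10, w=279, h=61)
violated soft preferences: none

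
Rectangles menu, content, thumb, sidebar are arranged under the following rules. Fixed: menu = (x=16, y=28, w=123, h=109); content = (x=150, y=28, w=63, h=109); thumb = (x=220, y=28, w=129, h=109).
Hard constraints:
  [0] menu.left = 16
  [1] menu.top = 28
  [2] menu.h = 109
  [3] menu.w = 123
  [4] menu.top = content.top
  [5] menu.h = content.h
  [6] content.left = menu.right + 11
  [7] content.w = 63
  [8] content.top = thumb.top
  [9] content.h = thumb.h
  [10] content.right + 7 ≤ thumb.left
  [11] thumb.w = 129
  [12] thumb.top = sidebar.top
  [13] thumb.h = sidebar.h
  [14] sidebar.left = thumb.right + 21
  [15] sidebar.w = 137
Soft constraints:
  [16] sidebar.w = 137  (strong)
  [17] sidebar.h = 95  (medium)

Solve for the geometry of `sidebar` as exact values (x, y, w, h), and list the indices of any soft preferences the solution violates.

1. sidebar.y = 28  [thumb.top = sidebar.top]
2. sidebar.h = 109  [thumb.h = sidebar.h]
3. sidebar.x = 370  [sidebar.left = thumb.right + 21]
4. sidebar.w = 137  [sidebar.w = 137]

sidebar = (x=370, y=28, w=137, h=109)
violated soft preferences: 17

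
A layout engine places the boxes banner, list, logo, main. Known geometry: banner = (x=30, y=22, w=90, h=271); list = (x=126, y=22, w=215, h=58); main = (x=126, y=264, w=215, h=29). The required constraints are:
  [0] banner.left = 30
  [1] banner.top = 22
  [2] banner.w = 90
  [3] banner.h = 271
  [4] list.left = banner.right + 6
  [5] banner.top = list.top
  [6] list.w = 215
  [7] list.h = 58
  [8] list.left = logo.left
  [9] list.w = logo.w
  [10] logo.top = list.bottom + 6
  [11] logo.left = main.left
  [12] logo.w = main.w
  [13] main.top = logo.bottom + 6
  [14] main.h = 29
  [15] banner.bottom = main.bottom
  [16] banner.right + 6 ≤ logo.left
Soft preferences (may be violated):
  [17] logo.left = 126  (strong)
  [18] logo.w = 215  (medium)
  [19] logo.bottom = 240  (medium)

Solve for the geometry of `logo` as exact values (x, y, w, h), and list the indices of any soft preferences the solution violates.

logo = (x=126, y=86, w=215, h=172)
violated soft preferences: 19

1. logo.x = 126  [list.left = logo.left]
2. logo.w = 215  [list.w = logo.w]
3. logo.y = 86  [logo.top = list.bottom + 6]
4. logo.h = 172  [main.top = logo.bottom + 6]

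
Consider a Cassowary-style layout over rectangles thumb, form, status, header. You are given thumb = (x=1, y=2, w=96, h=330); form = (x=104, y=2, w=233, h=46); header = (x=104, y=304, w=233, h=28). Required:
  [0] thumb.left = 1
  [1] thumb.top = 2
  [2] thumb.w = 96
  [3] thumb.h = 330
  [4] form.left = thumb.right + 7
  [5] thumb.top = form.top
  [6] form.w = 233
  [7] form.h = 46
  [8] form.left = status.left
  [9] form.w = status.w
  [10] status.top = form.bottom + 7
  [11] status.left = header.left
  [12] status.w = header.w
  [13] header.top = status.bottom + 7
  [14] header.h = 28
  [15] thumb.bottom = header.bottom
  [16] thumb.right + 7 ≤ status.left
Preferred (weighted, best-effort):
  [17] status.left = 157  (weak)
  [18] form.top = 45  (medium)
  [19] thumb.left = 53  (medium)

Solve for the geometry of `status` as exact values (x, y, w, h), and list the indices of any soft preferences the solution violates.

1. status.x = 104  [form.left = status.left]
2. status.w = 233  [form.w = status.w]
3. status.y = 55  [status.top = form.bottom + 7]
4. status.h = 242  [header.top = status.bottom + 7]

status = (x=104, y=55, w=233, h=242)
violated soft preferences: 17, 18, 19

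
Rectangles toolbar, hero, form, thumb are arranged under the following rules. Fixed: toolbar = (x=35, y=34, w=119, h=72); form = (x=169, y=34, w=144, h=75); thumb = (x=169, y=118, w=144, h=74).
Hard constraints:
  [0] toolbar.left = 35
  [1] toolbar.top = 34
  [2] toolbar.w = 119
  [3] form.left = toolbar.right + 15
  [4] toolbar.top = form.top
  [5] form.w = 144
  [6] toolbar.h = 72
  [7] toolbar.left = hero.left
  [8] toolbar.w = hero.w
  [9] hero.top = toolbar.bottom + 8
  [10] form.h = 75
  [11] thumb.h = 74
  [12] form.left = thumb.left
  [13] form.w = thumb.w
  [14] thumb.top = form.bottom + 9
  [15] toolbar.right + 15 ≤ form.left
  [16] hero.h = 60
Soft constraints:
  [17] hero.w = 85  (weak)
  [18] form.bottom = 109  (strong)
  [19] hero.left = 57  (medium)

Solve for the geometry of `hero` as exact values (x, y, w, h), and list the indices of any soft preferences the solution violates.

hero = (x=35, y=114, w=119, h=60)
violated soft preferences: 17, 19

1. hero.x = 35  [toolbar.left = hero.left]
2. hero.w = 119  [toolbar.w = hero.w]
3. hero.y = 114  [hero.top = toolbar.bottom + 8]
4. hero.h = 60  [hero.h = 60]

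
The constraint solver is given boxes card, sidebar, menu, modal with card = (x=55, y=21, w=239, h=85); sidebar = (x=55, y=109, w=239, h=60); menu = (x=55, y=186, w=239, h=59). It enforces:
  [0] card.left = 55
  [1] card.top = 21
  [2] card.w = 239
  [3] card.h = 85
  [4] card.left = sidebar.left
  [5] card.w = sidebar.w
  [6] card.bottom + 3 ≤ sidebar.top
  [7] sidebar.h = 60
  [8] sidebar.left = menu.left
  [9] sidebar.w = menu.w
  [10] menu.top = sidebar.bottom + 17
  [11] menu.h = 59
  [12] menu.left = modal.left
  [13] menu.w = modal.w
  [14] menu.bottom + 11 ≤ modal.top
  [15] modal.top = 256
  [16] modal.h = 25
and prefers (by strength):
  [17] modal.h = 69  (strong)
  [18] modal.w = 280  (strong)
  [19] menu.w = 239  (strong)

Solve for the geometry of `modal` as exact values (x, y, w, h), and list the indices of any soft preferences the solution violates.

1. modal.x = 55  [menu.left = modal.left]
2. modal.w = 239  [menu.w = modal.w]
3. modal.y = 256  [modal.top = 256]
4. modal.h = 25  [modal.h = 25]

modal = (x=55, y=256, w=239, h=25)
violated soft preferences: 17, 18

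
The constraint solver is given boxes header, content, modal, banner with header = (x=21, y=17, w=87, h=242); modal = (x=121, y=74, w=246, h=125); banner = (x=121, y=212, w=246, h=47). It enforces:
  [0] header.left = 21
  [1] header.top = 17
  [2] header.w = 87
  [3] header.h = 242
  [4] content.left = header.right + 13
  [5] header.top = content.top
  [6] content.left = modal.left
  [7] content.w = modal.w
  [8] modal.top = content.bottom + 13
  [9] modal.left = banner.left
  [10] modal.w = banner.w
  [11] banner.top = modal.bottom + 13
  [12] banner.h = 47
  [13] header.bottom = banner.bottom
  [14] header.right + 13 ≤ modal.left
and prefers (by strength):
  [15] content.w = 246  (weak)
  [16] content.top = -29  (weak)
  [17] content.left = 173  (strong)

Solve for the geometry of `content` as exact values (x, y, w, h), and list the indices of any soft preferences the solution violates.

content = (x=121, y=17, w=246, h=44)
violated soft preferences: 16, 17

1. content.x = 121  [content.left = header.right + 13]
2. content.y = 17  [header.top = content.top]
3. content.w = 246  [content.w = modal.w]
4. content.h = 44  [modal.top = content.bottom + 13]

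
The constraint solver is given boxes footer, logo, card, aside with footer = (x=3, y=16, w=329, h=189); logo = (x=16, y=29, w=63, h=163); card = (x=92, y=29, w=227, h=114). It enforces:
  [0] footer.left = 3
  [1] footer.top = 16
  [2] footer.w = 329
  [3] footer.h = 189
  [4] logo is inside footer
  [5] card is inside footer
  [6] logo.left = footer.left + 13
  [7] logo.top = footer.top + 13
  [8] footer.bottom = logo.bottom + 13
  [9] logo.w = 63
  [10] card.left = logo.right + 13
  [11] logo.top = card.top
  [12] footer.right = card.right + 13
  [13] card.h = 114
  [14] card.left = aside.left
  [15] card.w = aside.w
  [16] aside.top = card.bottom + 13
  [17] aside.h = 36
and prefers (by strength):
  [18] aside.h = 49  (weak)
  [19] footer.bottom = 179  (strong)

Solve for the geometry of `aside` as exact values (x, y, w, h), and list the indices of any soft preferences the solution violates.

1. aside.x = 92  [card.left = aside.left]
2. aside.w = 227  [card.w = aside.w]
3. aside.y = 156  [aside.top = card.bottom + 13]
4. aside.h = 36  [aside.h = 36]

aside = (x=92, y=156, w=227, h=36)
violated soft preferences: 18, 19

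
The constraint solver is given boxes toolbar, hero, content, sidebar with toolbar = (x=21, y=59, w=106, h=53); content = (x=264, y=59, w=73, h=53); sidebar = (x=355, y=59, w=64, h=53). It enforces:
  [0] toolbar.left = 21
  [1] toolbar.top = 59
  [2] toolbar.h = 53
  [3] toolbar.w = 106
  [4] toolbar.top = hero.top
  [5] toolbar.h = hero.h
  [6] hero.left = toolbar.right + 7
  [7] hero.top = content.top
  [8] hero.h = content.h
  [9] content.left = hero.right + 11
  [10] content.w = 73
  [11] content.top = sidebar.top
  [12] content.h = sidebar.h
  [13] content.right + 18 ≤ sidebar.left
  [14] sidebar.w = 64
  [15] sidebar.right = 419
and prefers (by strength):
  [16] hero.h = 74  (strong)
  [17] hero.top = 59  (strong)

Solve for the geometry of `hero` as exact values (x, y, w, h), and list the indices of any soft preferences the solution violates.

1. hero.y = 59  [toolbar.top = hero.top]
2. hero.h = 53  [toolbar.h = hero.h]
3. hero.x = 134  [hero.left = toolbar.right + 7]
4. hero.w = 119  [content.left = hero.right + 11]

hero = (x=134, y=59, w=119, h=53)
violated soft preferences: 16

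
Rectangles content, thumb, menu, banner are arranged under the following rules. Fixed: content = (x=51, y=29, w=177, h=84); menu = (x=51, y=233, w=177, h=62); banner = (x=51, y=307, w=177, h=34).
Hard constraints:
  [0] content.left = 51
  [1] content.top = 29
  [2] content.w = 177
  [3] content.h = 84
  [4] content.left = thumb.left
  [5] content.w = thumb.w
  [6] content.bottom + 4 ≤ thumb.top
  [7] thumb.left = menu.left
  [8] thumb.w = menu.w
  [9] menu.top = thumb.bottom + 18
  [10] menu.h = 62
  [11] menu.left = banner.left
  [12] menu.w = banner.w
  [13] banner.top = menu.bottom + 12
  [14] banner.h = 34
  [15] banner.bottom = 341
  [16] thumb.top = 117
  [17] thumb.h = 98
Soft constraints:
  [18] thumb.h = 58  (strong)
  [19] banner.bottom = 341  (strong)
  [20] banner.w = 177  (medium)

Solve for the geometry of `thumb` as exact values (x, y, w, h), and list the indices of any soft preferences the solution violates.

thumb = (x=51, y=117, w=177, h=98)
violated soft preferences: 18

1. thumb.x = 51  [content.left = thumb.left]
2. thumb.w = 177  [content.w = thumb.w]
3. thumb.y = 117  [thumb.top = 117]
4. thumb.h = 98  [thumb.h = 98]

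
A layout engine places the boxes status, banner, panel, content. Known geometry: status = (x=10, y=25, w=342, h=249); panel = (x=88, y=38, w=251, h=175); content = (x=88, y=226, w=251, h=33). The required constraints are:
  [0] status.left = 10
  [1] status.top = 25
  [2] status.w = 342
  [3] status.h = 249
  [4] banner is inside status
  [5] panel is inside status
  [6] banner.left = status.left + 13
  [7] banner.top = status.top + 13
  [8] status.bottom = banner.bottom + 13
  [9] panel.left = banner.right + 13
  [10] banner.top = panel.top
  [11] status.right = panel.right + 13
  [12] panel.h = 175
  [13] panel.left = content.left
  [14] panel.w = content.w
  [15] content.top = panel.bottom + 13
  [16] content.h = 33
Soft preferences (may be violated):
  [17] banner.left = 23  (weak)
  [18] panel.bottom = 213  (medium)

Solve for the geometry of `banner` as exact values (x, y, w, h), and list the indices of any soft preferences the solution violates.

banner = (x=23, y=38, w=52, h=223)
violated soft preferences: none

1. banner.x = 23  [banner.left = status.left + 13]
2. banner.y = 38  [banner.top = status.top + 13]
3. banner.h = 223  [status.bottom = banner.bottom + 13]
4. banner.w = 52  [panel.left = banner.right + 13]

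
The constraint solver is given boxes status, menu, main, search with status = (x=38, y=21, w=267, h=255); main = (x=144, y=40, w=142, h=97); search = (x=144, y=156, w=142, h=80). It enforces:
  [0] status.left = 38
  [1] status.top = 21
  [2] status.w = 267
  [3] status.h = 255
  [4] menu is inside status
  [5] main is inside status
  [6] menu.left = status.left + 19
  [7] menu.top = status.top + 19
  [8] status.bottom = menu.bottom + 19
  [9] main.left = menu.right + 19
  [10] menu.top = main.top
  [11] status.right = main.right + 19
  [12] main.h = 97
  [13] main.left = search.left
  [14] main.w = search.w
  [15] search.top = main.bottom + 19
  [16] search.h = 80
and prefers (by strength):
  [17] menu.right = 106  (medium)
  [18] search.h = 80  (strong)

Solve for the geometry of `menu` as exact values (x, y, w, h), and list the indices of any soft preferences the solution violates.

1. menu.x = 57  [menu.left = status.left + 19]
2. menu.y = 40  [menu.top = status.top + 19]
3. menu.h = 217  [status.bottom = menu.bottom + 19]
4. menu.w = 68  [main.left = menu.right + 19]

menu = (x=57, y=40, w=68, h=217)
violated soft preferences: 17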